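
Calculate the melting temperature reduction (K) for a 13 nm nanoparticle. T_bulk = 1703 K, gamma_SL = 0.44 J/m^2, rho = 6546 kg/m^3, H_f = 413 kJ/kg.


Radius R = 13/2 = 6.5 nm = 6.5e-09 m
Convert H_f = 413 kJ/kg = 413000 J/kg
dT = 2 * gamma_SL * T_bulk / (rho * H_f * R)
dT = 2 * 0.44 * 1703 / (6546 * 413000 * 6.5e-09)
dT = 85.3 K

85.3


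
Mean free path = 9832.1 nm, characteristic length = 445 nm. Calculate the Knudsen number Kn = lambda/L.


Knudsen number Kn = lambda / L
Kn = 9832.1 / 445
Kn = 22.0946

22.0946


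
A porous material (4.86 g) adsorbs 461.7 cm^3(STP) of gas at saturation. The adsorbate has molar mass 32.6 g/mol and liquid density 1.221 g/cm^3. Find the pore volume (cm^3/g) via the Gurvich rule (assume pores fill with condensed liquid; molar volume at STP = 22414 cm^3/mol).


Moles adsorbed n = V_ads / 22414 = 461.7 / 22414 = 2.059873e-02 mol
Liquid volume V_liq = n * M / rho_liq = 2.059873e-02 * 32.6 / 1.221 = 0.54997 cm^3
Specific pore volume V_pore = V_liq / m_sample = 0.54997 / 4.86
V_pore = 0.1132 cm^3/g

0.1132


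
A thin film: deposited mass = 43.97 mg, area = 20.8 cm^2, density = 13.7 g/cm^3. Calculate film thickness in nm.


Convert: m = 43.97 mg = 4.3970e-05 kg, A = 20.8 cm^2 = 2.0800e-03 m^2, rho = 13.7 g/cm^3 = 13700 kg/m^3
t = m / (A * rho)
t = 4.3970e-05 / (2.0800e-03 * 13700)
t = 1.5430e-06 m = 1543.0 nm

1543.0


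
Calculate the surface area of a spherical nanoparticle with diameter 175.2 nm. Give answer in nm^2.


Radius r = 175.2/2 = 87.6 nm
Surface area SA = 4 * pi * r^2
SA = 4 * pi * (87.6)^2
SA = 96431.31 nm^2

96431.31


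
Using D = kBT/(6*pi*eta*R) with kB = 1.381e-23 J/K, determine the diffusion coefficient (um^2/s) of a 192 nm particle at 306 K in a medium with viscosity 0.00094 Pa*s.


Radius R = 192/2 = 96 nm = 9.6e-08 m
D = kB*T / (6*pi*eta*R)
D = 1.381e-23 * 306 / (6 * pi * 0.00094 * 9.6e-08)
D = 2.48436e-12 m^2/s = 2.484 um^2/s

2.484


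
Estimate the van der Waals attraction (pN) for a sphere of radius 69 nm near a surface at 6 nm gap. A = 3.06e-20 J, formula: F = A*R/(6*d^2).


Convert to SI: R = 69 nm = 6.9e-08 m, d = 6 nm = 6e-09 m
F = A * R / (6 * d^2)
F = 3.06e-20 * 6.9e-08 / (6 * (6e-09)^2)
F = 9.775e-12 N = 9.775 pN

9.775


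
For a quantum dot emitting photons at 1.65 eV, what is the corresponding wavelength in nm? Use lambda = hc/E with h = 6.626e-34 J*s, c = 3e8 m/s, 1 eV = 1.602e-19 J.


Convert energy: E = 1.65 eV = 1.65 * 1.602e-19 = 2.6433e-19 J
lambda = h*c / E = 6.626e-34 * 3e8 / 2.6433e-19
lambda = 7.52015e-07 m = 752.0 nm

752.0


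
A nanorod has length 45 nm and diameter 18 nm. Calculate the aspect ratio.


Aspect ratio AR = length / diameter
AR = 45 / 18
AR = 2.5

2.5


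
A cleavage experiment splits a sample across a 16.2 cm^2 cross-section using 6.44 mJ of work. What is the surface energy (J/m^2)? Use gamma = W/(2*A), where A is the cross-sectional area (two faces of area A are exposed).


Convert: A = 16.2 cm^2 = 0.00162 m^2, W = 6.44 mJ = 0.00644 J
Cleaving exposes two faces of area A, so total new surface = 2*A and gamma = W / (2*A)
gamma = 0.00644 / (2 * 0.00162)
gamma = 1.988 J/m^2

1.988


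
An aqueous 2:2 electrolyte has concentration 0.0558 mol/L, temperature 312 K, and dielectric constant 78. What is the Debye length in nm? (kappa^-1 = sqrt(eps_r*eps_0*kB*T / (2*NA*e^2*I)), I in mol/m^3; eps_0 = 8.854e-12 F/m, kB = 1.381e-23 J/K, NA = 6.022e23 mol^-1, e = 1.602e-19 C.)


Ionic strength I = 0.0558 * 2^2 * 1000 = 223.2 mol/m^3
kappa^-1 = sqrt(78 * 8.854e-12 * 1.381e-23 * 312 / (2 * 6.022e23 * (1.602e-19)^2 * 223.2))
kappa^-1 = 0.657 nm

0.657


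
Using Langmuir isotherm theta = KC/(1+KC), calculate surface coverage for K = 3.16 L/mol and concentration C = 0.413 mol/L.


Langmuir isotherm: theta = K*C / (1 + K*C)
K*C = 3.16 * 0.413 = 1.30508
theta = 1.30508 / (1 + 1.30508) = 1.30508 / 2.30508
theta = 0.5662

0.5662


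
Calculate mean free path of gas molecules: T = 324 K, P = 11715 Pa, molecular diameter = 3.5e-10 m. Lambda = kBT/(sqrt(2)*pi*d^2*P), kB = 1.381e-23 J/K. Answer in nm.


Mean free path: lambda = kB*T / (sqrt(2) * pi * d^2 * P)
lambda = 1.381e-23 * 324 / (sqrt(2) * pi * (3.5e-10)^2 * 11715)
lambda = 7.01771e-07 m
lambda = 701.77 nm

701.77


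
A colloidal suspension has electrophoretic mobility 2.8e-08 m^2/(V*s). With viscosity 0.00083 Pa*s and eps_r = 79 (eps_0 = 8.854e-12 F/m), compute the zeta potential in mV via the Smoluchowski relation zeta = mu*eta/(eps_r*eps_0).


Smoluchowski equation: zeta = mu * eta / (eps_r * eps_0)
zeta = 2.8e-08 * 0.00083 / (79 * 8.854e-12)
zeta = 0.033225 V = 33.23 mV

33.23


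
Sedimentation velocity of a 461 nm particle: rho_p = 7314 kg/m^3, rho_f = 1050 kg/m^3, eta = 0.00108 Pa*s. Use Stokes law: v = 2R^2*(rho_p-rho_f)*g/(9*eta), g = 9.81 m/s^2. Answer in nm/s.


Radius R = 461/2 nm = 2.305e-07 m
Density difference = 7314 - 1050 = 6264 kg/m^3
v = 2 * R^2 * (rho_p - rho_f) * g / (9 * eta)
v = 2 * (2.305e-07)^2 * 6264 * 9.81 / (9 * 0.00108)
v = 6.71779e-07 m/s = 671.7789 nm/s

671.7789


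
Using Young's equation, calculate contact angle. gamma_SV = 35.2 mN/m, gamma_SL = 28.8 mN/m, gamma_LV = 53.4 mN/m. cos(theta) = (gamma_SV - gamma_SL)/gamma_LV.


cos(theta) = (gamma_SV - gamma_SL) / gamma_LV
cos(theta) = (35.2 - 28.8) / 53.4
cos(theta) = 0.11985
theta = arccos(0.11985) = 83.12 degrees

83.12


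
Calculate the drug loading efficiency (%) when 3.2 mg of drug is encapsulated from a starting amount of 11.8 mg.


Drug loading efficiency = (drug loaded / drug initial) * 100
DLE = 3.2 / 11.8 * 100
DLE = 0.2712 * 100
DLE = 27.12%

27.12


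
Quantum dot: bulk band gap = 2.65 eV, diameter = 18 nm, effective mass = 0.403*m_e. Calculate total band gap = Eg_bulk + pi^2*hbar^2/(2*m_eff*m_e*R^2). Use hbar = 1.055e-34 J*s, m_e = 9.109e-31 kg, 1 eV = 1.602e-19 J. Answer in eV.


Radius R = 18/2 nm = 9e-09 m
Confinement energy dE = pi^2 * hbar^2 / (2 * m_eff * m_e * R^2)
dE = pi^2 * (1.055e-34)^2 / (2 * 0.403 * 9.109e-31 * (9e-09)^2) J, divided by 1.602e-19 J/eV
dE = 0.0115 eV
Total band gap = E_g(bulk) + dE = 2.65 + 0.0115 = 2.6615 eV

2.6615


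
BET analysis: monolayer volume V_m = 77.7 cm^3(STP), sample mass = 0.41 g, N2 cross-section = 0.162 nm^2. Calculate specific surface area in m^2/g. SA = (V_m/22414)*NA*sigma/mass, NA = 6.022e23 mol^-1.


Number of moles in monolayer = V_m / 22414 = 77.7 / 22414 = 0.00346658
Number of molecules = moles * NA = 0.00346658 * 6.022e23
SA = molecules * sigma / mass
SA = (77.7 / 22414) * 6.022e23 * 0.162e-18 / 0.41
SA = 824.8 m^2/g

824.8


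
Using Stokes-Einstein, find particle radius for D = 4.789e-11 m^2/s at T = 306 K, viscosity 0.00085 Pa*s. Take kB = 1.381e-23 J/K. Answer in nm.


Stokes-Einstein: R = kB*T / (6*pi*eta*D)
R = 1.381e-23 * 306 / (6 * pi * 0.00085 * 4.789e-11)
R = 5.50745e-09 m = 5.51 nm

5.51


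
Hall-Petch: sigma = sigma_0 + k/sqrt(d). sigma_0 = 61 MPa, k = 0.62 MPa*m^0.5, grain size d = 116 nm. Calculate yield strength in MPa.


d = 116 nm = 1.16e-07 m
sqrt(d) = 0.0003405877
Hall-Petch contribution = k / sqrt(d) = 0.62 / 0.0003405877 = 1820.4 MPa
sigma = sigma_0 + k/sqrt(d) = 61 + 1820.4 = 1881.4 MPa

1881.4


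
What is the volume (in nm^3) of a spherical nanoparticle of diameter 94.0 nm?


Radius r = 94.0/2 = 47 nm
Volume V = (4/3) * pi * r^3
V = (4/3) * pi * (47)^3
V = 434892.77 nm^3

434892.77


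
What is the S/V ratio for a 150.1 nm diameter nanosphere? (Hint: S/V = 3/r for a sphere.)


Radius r = 150.1/2 = 75.05 nm
S/V = 3 / r = 3 / 75.05
S/V = 0.04 nm^-1

0.04


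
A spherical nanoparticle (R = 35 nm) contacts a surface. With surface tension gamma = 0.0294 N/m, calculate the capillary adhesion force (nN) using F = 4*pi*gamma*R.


Convert radius: R = 35 nm = 3.5e-08 m
F = 4 * pi * gamma * R
F = 4 * pi * 0.0294 * 3.5e-08
F = 1.29308e-08 N = 12.9308 nN

12.9308


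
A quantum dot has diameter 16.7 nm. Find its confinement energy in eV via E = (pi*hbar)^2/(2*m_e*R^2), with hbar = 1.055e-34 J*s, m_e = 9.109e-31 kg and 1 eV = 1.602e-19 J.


Radius R = 16.7/2 = 8.35 nm = 8.35e-09 m
E = (pi * 1.055e-34)^2 / (2 * 9.109e-31 * (8.35e-09)^2)
E(J) = 8.64831e-22
E = E(J) / 1.602e-19 = 0.0054 eV

0.0054


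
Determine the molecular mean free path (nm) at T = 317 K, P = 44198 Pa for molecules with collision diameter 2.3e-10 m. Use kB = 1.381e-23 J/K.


Mean free path: lambda = kB*T / (sqrt(2) * pi * d^2 * P)
lambda = 1.381e-23 * 317 / (sqrt(2) * pi * (2.3e-10)^2 * 44198)
lambda = 4.21434e-07 m
lambda = 421.43 nm

421.43


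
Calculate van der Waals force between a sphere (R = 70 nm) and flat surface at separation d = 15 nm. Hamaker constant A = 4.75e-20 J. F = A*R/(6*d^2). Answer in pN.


Convert to SI: R = 70 nm = 7e-08 m, d = 15 nm = 1.5e-08 m
F = A * R / (6 * d^2)
F = 4.75e-20 * 7e-08 / (6 * (1.5e-08)^2)
F = 2.46296e-12 N = 2.463 pN

2.463


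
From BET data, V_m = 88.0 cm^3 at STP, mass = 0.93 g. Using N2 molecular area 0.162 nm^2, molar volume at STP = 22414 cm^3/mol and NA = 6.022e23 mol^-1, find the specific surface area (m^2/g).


Number of moles in monolayer = V_m / 22414 = 88.0 / 22414 = 0.00392612
Number of molecules = moles * NA = 0.00392612 * 6.022e23
SA = molecules * sigma / mass
SA = (88.0 / 22414) * 6.022e23 * 0.162e-18 / 0.93
SA = 411.8 m^2/g

411.8


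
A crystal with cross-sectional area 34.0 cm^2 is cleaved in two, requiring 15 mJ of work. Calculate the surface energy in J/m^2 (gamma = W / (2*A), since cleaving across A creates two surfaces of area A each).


Convert: A = 34.0 cm^2 = 0.0034 m^2, W = 15 mJ = 0.015 J
Cleaving exposes two faces of area A, so total new surface = 2*A and gamma = W / (2*A)
gamma = 0.015 / (2 * 0.0034)
gamma = 2.206 J/m^2

2.206


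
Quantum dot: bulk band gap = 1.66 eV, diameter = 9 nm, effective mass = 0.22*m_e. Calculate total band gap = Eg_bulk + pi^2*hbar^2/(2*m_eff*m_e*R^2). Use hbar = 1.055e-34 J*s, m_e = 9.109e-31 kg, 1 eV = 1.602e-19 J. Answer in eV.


Radius R = 9/2 nm = 4.5e-09 m
Confinement energy dE = pi^2 * hbar^2 / (2 * m_eff * m_e * R^2)
dE = pi^2 * (1.055e-34)^2 / (2 * 0.22 * 9.109e-31 * (4.5e-09)^2) J, divided by 1.602e-19 J/eV
dE = 0.0845 eV
Total band gap = E_g(bulk) + dE = 1.66 + 0.0845 = 1.7445 eV

1.7445


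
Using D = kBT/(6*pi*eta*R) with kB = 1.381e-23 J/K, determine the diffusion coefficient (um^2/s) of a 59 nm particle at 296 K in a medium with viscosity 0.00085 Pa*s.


Radius R = 59/2 = 29.5 nm = 2.95e-08 m
D = kB*T / (6*pi*eta*R)
D = 1.381e-23 * 296 / (6 * pi * 0.00085 * 2.95e-08)
D = 8.64855e-12 m^2/s = 8.649 um^2/s

8.649


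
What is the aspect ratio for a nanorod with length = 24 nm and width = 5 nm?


Aspect ratio AR = length / diameter
AR = 24 / 5
AR = 4.8

4.8


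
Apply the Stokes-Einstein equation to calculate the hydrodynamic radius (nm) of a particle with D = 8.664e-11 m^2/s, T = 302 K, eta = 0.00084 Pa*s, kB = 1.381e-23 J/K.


Stokes-Einstein: R = kB*T / (6*pi*eta*D)
R = 1.381e-23 * 302 / (6 * pi * 0.00084 * 8.664e-11)
R = 3.0402e-09 m = 3.04 nm

3.04


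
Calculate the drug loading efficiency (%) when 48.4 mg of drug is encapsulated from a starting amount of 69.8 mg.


Drug loading efficiency = (drug loaded / drug initial) * 100
DLE = 48.4 / 69.8 * 100
DLE = 0.6934 * 100
DLE = 69.34%

69.34


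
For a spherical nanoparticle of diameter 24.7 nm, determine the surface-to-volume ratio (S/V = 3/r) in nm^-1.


Radius r = 24.7/2 = 12.35 nm
S/V = 3 / r = 3 / 12.35
S/V = 0.2429 nm^-1

0.2429


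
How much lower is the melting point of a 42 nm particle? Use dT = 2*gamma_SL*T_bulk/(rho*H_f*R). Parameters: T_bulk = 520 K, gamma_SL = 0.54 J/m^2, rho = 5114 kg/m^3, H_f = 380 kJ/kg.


Radius R = 42/2 = 21 nm = 2.1e-08 m
Convert H_f = 380 kJ/kg = 380000 J/kg
dT = 2 * gamma_SL * T_bulk / (rho * H_f * R)
dT = 2 * 0.54 * 520 / (5114 * 380000 * 2.1e-08)
dT = 13.8 K

13.8


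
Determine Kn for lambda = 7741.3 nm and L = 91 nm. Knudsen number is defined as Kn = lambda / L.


Knudsen number Kn = lambda / L
Kn = 7741.3 / 91
Kn = 85.0692

85.0692


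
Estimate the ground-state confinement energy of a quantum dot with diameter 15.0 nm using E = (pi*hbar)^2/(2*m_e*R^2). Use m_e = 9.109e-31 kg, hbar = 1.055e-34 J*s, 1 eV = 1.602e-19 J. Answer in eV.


Radius R = 15.0/2 = 7.5 nm = 7.5e-09 m
E = (pi * 1.055e-34)^2 / (2 * 9.109e-31 * (7.5e-09)^2)
E(J) = 1.07197e-21
E = E(J) / 1.602e-19 = 0.0067 eV

0.0067


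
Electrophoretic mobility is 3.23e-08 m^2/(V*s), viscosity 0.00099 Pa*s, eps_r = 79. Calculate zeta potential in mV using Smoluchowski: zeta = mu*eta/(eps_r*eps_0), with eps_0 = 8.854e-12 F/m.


Smoluchowski equation: zeta = mu * eta / (eps_r * eps_0)
zeta = 3.23e-08 * 0.00099 / (79 * 8.854e-12)
zeta = 0.045716 V = 45.72 mV

45.72


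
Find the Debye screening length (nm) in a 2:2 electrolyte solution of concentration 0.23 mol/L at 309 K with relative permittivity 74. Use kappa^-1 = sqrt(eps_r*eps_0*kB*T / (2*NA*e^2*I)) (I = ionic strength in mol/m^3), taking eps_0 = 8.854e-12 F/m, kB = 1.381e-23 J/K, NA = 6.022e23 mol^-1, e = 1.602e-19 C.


Ionic strength I = 0.23 * 2^2 * 1000 = 920 mol/m^3
kappa^-1 = sqrt(74 * 8.854e-12 * 1.381e-23 * 309 / (2 * 6.022e23 * (1.602e-19)^2 * 920))
kappa^-1 = 0.314 nm

0.314


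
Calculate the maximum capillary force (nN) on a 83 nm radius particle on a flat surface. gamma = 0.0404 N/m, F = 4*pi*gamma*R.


Convert radius: R = 83 nm = 8.3e-08 m
F = 4 * pi * gamma * R
F = 4 * pi * 0.0404 * 8.3e-08
F = 4.21376e-08 N = 42.1376 nN

42.1376


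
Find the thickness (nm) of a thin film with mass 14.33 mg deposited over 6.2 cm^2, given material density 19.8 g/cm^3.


Convert: m = 14.33 mg = 1.4330e-05 kg, A = 6.2 cm^2 = 6.2000e-04 m^2, rho = 19.8 g/cm^3 = 19800 kg/m^3
t = m / (A * rho)
t = 1.4330e-05 / (6.2000e-04 * 19800)
t = 1.1673e-06 m = 1167.3 nm

1167.3


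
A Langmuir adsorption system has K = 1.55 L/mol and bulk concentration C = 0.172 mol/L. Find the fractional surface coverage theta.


Langmuir isotherm: theta = K*C / (1 + K*C)
K*C = 1.55 * 0.172 = 0.2666
theta = 0.2666 / (1 + 0.2666) = 0.2666 / 1.2666
theta = 0.2105

0.2105


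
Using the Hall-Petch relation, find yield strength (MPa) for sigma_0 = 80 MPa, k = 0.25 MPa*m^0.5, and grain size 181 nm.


d = 181 nm = 1.81e-07 m
sqrt(d) = 0.0004254409
Hall-Petch contribution = k / sqrt(d) = 0.25 / 0.0004254409 = 587.6 MPa
sigma = sigma_0 + k/sqrt(d) = 80 + 587.6 = 667.6 MPa

667.6


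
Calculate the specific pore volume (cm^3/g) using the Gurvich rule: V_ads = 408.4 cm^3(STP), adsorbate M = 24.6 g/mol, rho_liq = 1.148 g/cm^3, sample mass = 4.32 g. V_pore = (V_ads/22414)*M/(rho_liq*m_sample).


Moles adsorbed n = V_ads / 22414 = 408.4 / 22414 = 1.822075e-02 mol
Liquid volume V_liq = n * M / rho_liq = 1.822075e-02 * 24.6 / 1.148 = 0.39044 cm^3
Specific pore volume V_pore = V_liq / m_sample = 0.39044 / 4.32
V_pore = 0.0904 cm^3/g

0.0904


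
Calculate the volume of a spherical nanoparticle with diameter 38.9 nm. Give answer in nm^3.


Radius r = 38.9/2 = 19.45 nm
Volume V = (4/3) * pi * r^3
V = (4/3) * pi * (19.45)^3
V = 30821.05 nm^3

30821.05


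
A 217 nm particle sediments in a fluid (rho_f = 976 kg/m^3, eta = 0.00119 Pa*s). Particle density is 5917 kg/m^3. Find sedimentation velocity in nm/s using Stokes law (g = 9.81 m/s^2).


Radius R = 217/2 nm = 1.085e-07 m
Density difference = 5917 - 976 = 4941 kg/m^3
v = 2 * R^2 * (rho_p - rho_f) * g / (9 * eta)
v = 2 * (1.085e-07)^2 * 4941 * 9.81 / (9 * 0.00119)
v = 1.06557e-07 m/s = 106.5575 nm/s

106.5575


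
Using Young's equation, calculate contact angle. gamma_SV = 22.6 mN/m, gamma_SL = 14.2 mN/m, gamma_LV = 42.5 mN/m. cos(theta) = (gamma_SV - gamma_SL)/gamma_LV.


cos(theta) = (gamma_SV - gamma_SL) / gamma_LV
cos(theta) = (22.6 - 14.2) / 42.5
cos(theta) = 0.197647
theta = arccos(0.197647) = 78.6 degrees

78.6


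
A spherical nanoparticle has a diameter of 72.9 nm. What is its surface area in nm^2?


Radius r = 72.9/2 = 36.45 nm
Surface area SA = 4 * pi * r^2
SA = 4 * pi * (36.45)^2
SA = 16695.71 nm^2

16695.71


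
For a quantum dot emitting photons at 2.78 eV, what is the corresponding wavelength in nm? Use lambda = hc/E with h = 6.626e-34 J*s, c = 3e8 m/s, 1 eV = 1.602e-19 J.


Convert energy: E = 2.78 eV = 2.78 * 1.602e-19 = 4.45356e-19 J
lambda = h*c / E = 6.626e-34 * 3e8 / 4.45356e-19
lambda = 4.4634e-07 m = 446.3 nm

446.3


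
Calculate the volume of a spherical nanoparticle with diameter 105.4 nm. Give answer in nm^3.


Radius r = 105.4/2 = 52.7 nm
Volume V = (4/3) * pi * r^3
V = (4/3) * pi * (52.7)^3
V = 613084.67 nm^3

613084.67


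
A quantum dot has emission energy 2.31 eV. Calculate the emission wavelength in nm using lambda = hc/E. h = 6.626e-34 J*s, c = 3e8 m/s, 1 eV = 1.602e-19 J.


Convert energy: E = 2.31 eV = 2.31 * 1.602e-19 = 3.70062e-19 J
lambda = h*c / E = 6.626e-34 * 3e8 / 3.70062e-19
lambda = 5.37153e-07 m = 537.2 nm

537.2


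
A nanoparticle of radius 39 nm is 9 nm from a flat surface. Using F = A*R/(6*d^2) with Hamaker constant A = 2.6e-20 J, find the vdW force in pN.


Convert to SI: R = 39 nm = 3.9e-08 m, d = 9 nm = 9e-09 m
F = A * R / (6 * d^2)
F = 2.6e-20 * 3.9e-08 / (6 * (9e-09)^2)
F = 2.08642e-12 N = 2.086 pN

2.086


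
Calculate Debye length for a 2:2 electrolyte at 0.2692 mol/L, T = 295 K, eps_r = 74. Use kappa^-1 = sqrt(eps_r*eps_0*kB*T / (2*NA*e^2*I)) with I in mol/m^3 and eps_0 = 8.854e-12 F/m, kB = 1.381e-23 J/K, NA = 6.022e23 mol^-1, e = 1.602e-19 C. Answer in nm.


Ionic strength I = 0.2692 * 2^2 * 1000 = 1076.8 mol/m^3
kappa^-1 = sqrt(74 * 8.854e-12 * 1.381e-23 * 295 / (2 * 6.022e23 * (1.602e-19)^2 * 1076.8))
kappa^-1 = 0.283 nm

0.283


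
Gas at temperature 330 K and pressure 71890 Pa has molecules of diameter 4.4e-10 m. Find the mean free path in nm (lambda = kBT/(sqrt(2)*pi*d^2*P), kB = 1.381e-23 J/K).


Mean free path: lambda = kB*T / (sqrt(2) * pi * d^2 * P)
lambda = 1.381e-23 * 330 / (sqrt(2) * pi * (4.4e-10)^2 * 71890)
lambda = 7.37002e-08 m
lambda = 73.7 nm

73.7


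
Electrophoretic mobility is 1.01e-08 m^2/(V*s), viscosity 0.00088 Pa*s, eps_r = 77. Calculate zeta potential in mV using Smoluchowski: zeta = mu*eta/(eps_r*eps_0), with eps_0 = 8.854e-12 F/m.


Smoluchowski equation: zeta = mu * eta / (eps_r * eps_0)
zeta = 1.01e-08 * 0.00088 / (77 * 8.854e-12)
zeta = 0.013037 V = 13.04 mV

13.04


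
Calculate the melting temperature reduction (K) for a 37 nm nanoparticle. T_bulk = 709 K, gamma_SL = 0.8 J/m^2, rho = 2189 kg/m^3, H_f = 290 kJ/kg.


Radius R = 37/2 = 18.5 nm = 1.85e-08 m
Convert H_f = 290 kJ/kg = 290000 J/kg
dT = 2 * gamma_SL * T_bulk / (rho * H_f * R)
dT = 2 * 0.8 * 709 / (2189 * 290000 * 1.85e-08)
dT = 96.6 K

96.6


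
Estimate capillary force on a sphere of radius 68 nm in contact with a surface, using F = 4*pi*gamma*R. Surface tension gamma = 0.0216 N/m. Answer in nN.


Convert radius: R = 68 nm = 6.8e-08 m
F = 4 * pi * gamma * R
F = 4 * pi * 0.0216 * 6.8e-08
F = 1.84575e-08 N = 18.4575 nN

18.4575


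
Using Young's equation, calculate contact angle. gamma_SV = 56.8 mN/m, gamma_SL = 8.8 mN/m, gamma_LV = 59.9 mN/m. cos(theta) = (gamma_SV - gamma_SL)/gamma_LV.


cos(theta) = (gamma_SV - gamma_SL) / gamma_LV
cos(theta) = (56.8 - 8.8) / 59.9
cos(theta) = 0.801336
theta = arccos(0.801336) = 36.74 degrees

36.74


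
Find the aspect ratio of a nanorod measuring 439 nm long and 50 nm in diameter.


Aspect ratio AR = length / diameter
AR = 439 / 50
AR = 8.78

8.78


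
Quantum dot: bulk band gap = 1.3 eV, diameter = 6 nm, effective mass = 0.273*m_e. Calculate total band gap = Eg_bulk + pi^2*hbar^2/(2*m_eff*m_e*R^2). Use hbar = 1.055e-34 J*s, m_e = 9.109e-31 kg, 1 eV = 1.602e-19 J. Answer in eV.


Radius R = 6/2 nm = 3e-09 m
Confinement energy dE = pi^2 * hbar^2 / (2 * m_eff * m_e * R^2)
dE = pi^2 * (1.055e-34)^2 / (2 * 0.273 * 9.109e-31 * (3e-09)^2) J, divided by 1.602e-19 J/eV
dE = 0.1532 eV
Total band gap = E_g(bulk) + dE = 1.3 + 0.1532 = 1.4532 eV

1.4532


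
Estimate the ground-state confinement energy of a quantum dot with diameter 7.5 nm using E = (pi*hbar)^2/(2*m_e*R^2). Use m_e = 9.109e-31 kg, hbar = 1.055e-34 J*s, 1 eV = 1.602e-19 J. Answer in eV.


Radius R = 7.5/2 = 3.75 nm = 3.75e-09 m
E = (pi * 1.055e-34)^2 / (2 * 9.109e-31 * (3.75e-09)^2)
E(J) = 4.28787e-21
E = E(J) / 1.602e-19 = 0.0268 eV

0.0268


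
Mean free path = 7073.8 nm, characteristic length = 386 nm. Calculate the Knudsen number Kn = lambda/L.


Knudsen number Kn = lambda / L
Kn = 7073.8 / 386
Kn = 18.3259

18.3259


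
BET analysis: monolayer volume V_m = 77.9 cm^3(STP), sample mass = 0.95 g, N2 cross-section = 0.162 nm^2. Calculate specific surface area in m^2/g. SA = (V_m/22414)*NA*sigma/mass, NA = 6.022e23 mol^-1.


Number of moles in monolayer = V_m / 22414 = 77.9 / 22414 = 0.00347551
Number of molecules = moles * NA = 0.00347551 * 6.022e23
SA = molecules * sigma / mass
SA = (77.9 / 22414) * 6.022e23 * 0.162e-18 / 0.95
SA = 356.9 m^2/g

356.9


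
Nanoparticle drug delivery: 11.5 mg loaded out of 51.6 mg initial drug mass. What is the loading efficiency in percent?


Drug loading efficiency = (drug loaded / drug initial) * 100
DLE = 11.5 / 51.6 * 100
DLE = 0.2229 * 100
DLE = 22.29%

22.29


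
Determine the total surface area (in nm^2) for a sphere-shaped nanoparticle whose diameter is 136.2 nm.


Radius r = 136.2/2 = 68.1 nm
Surface area SA = 4 * pi * r^2
SA = 4 * pi * (68.1)^2
SA = 58277.93 nm^2

58277.93


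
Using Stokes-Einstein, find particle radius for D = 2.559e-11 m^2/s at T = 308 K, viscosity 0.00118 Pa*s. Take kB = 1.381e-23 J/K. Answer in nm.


Stokes-Einstein: R = kB*T / (6*pi*eta*D)
R = 1.381e-23 * 308 / (6 * pi * 0.00118 * 2.559e-11)
R = 7.47293e-09 m = 7.47 nm

7.47


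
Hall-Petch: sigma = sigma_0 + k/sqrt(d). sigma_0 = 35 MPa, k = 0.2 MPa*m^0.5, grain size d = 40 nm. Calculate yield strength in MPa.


d = 40 nm = 4e-08 m
sqrt(d) = 0.0002
Hall-Petch contribution = k / sqrt(d) = 0.2 / 0.0002 = 1000.0 MPa
sigma = sigma_0 + k/sqrt(d) = 35 + 1000.0 = 1035.0 MPa

1035.0


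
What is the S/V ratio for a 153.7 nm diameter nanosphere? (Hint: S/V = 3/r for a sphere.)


Radius r = 153.7/2 = 76.85 nm
S/V = 3 / r = 3 / 76.85
S/V = 0.039 nm^-1

0.039


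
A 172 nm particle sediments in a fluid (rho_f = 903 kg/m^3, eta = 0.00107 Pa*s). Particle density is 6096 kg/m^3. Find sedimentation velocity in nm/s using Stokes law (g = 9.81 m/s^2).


Radius R = 172/2 nm = 8.6e-08 m
Density difference = 6096 - 903 = 5193 kg/m^3
v = 2 * R^2 * (rho_p - rho_f) * g / (9 * eta)
v = 2 * (8.6e-08)^2 * 5193 * 9.81 / (9 * 0.00107)
v = 7.82506e-08 m/s = 78.2506 nm/s

78.2506


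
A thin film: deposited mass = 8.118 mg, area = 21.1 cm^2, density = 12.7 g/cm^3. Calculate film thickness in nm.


Convert: m = 8.118 mg = 8.1180e-06 kg, A = 21.1 cm^2 = 2.1100e-03 m^2, rho = 12.7 g/cm^3 = 12700 kg/m^3
t = m / (A * rho)
t = 8.1180e-06 / (2.1100e-03 * 12700)
t = 3.0294e-07 m = 302.9 nm

302.9


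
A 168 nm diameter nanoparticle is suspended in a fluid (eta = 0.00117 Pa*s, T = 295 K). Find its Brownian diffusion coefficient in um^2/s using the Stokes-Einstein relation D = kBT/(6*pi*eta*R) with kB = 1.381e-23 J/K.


Radius R = 168/2 = 84 nm = 8.4e-08 m
D = kB*T / (6*pi*eta*R)
D = 1.381e-23 * 295 / (6 * pi * 0.00117 * 8.4e-08)
D = 2.19912e-12 m^2/s = 2.199 um^2/s

2.199


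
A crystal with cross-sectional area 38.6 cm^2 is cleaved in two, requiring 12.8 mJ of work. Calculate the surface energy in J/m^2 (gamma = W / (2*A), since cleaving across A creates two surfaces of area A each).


Convert: A = 38.6 cm^2 = 0.00386 m^2, W = 12.8 mJ = 0.0128 J
Cleaving exposes two faces of area A, so total new surface = 2*A and gamma = W / (2*A)
gamma = 0.0128 / (2 * 0.00386)
gamma = 1.658 J/m^2

1.658


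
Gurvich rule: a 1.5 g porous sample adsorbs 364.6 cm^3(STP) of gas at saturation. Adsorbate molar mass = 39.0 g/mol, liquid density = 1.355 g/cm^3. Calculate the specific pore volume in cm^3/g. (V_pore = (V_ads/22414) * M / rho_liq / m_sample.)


Moles adsorbed n = V_ads / 22414 = 364.6 / 22414 = 1.626662e-02 mol
Liquid volume V_liq = n * M / rho_liq = 1.626662e-02 * 39.0 / 1.355 = 0.46819 cm^3
Specific pore volume V_pore = V_liq / m_sample = 0.46819 / 1.5
V_pore = 0.3121 cm^3/g

0.3121


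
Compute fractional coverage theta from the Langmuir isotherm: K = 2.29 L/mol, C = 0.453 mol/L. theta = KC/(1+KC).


Langmuir isotherm: theta = K*C / (1 + K*C)
K*C = 2.29 * 0.453 = 1.03737
theta = 1.03737 / (1 + 1.03737) = 1.03737 / 2.03737
theta = 0.5092

0.5092


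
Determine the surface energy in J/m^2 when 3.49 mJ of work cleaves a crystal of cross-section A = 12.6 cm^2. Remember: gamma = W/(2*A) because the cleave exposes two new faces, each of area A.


Convert: A = 12.6 cm^2 = 0.00126 m^2, W = 3.49 mJ = 0.00349 J
Cleaving exposes two faces of area A, so total new surface = 2*A and gamma = W / (2*A)
gamma = 0.00349 / (2 * 0.00126)
gamma = 1.385 J/m^2

1.385


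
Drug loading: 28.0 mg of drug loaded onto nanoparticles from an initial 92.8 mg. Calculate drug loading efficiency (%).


Drug loading efficiency = (drug loaded / drug initial) * 100
DLE = 28.0 / 92.8 * 100
DLE = 0.3017 * 100
DLE = 30.17%

30.17


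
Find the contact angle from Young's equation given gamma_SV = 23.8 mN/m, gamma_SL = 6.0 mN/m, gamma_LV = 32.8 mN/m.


cos(theta) = (gamma_SV - gamma_SL) / gamma_LV
cos(theta) = (23.8 - 6.0) / 32.8
cos(theta) = 0.542683
theta = arccos(0.542683) = 57.13 degrees

57.13


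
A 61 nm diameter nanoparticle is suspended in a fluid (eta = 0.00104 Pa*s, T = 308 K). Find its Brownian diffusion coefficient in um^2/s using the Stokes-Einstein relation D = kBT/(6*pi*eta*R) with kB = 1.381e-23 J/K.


Radius R = 61/2 = 30.5 nm = 3.05e-08 m
D = kB*T / (6*pi*eta*R)
D = 1.381e-23 * 308 / (6 * pi * 0.00104 * 3.05e-08)
D = 7.11394e-12 m^2/s = 7.114 um^2/s

7.114


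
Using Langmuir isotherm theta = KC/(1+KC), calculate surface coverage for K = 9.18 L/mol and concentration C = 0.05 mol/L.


Langmuir isotherm: theta = K*C / (1 + K*C)
K*C = 9.18 * 0.05 = 0.459
theta = 0.459 / (1 + 0.459) = 0.459 / 1.459
theta = 0.3146

0.3146


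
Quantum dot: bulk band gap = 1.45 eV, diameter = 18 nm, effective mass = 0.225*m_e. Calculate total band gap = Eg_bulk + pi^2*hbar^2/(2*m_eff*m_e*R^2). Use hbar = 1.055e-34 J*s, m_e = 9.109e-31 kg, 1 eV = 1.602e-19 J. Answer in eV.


Radius R = 18/2 nm = 9e-09 m
Confinement energy dE = pi^2 * hbar^2 / (2 * m_eff * m_e * R^2)
dE = pi^2 * (1.055e-34)^2 / (2 * 0.225 * 9.109e-31 * (9e-09)^2) J, divided by 1.602e-19 J/eV
dE = 0.0207 eV
Total band gap = E_g(bulk) + dE = 1.45 + 0.0207 = 1.4707 eV

1.4707


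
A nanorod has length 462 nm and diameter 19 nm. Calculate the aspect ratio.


Aspect ratio AR = length / diameter
AR = 462 / 19
AR = 24.32

24.32


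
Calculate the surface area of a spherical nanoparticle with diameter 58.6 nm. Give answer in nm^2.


Radius r = 58.6/2 = 29.3 nm
Surface area SA = 4 * pi * r^2
SA = 4 * pi * (29.3)^2
SA = 10788.1 nm^2

10788.1


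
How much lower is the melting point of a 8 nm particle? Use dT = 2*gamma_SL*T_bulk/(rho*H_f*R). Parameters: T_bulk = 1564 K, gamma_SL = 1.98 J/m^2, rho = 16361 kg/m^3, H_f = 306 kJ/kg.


Radius R = 8/2 = 4 nm = 4e-09 m
Convert H_f = 306 kJ/kg = 306000 J/kg
dT = 2 * gamma_SL * T_bulk / (rho * H_f * R)
dT = 2 * 1.98 * 1564 / (16361 * 306000 * 4e-09)
dT = 309.3 K

309.3


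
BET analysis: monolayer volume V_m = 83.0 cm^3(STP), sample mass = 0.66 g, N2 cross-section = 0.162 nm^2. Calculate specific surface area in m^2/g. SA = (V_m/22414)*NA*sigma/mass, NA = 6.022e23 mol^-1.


Number of moles in monolayer = V_m / 22414 = 83.0 / 22414 = 0.00370304
Number of molecules = moles * NA = 0.00370304 * 6.022e23
SA = molecules * sigma / mass
SA = (83.0 / 22414) * 6.022e23 * 0.162e-18 / 0.66
SA = 547.4 m^2/g

547.4


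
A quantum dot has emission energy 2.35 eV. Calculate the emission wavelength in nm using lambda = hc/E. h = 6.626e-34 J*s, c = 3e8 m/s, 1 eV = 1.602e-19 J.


Convert energy: E = 2.35 eV = 2.35 * 1.602e-19 = 3.7647e-19 J
lambda = h*c / E = 6.626e-34 * 3e8 / 3.7647e-19
lambda = 5.2801e-07 m = 528.0 nm

528.0


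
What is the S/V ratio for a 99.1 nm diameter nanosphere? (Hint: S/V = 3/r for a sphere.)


Radius r = 99.1/2 = 49.55 nm
S/V = 3 / r = 3 / 49.55
S/V = 0.0605 nm^-1

0.0605


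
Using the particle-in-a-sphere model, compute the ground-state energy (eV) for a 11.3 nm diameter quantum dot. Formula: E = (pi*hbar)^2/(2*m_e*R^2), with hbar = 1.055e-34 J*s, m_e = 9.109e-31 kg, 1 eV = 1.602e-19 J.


Radius R = 11.3/2 = 5.65 nm = 5.65e-09 m
E = (pi * 1.055e-34)^2 / (2 * 9.109e-31 * (5.65e-09)^2)
E(J) = 1.88889e-21
E = E(J) / 1.602e-19 = 0.0118 eV

0.0118


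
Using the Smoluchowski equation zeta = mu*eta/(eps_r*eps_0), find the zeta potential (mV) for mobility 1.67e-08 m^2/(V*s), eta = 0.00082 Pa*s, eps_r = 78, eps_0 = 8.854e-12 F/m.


Smoluchowski equation: zeta = mu * eta / (eps_r * eps_0)
zeta = 1.67e-08 * 0.00082 / (78 * 8.854e-12)
zeta = 0.019829 V = 19.83 mV

19.83


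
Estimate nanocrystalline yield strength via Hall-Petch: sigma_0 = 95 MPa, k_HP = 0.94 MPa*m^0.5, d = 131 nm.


d = 131 nm = 1.31e-07 m
sqrt(d) = 0.0003619392
Hall-Petch contribution = k / sqrt(d) = 0.94 / 0.0003619392 = 2597.1 MPa
sigma = sigma_0 + k/sqrt(d) = 95 + 2597.1 = 2692.1 MPa

2692.1


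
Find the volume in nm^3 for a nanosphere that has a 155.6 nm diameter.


Radius r = 155.6/2 = 77.8 nm
Volume V = (4/3) * pi * r^3
V = (4/3) * pi * (77.8)^3
V = 1972547.18 nm^3

1972547.18


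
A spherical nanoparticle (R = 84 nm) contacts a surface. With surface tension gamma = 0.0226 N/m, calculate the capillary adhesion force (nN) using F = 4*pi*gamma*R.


Convert radius: R = 84 nm = 8.4e-08 m
F = 4 * pi * gamma * R
F = 4 * pi * 0.0226 * 8.4e-08
F = 2.3856e-08 N = 23.856 nN

23.856


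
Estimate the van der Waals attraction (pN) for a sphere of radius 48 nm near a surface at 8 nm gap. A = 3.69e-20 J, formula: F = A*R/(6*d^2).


Convert to SI: R = 48 nm = 4.8e-08 m, d = 8 nm = 8e-09 m
F = A * R / (6 * d^2)
F = 3.69e-20 * 4.8e-08 / (6 * (8e-09)^2)
F = 4.6125e-12 N = 4.612 pN

4.612


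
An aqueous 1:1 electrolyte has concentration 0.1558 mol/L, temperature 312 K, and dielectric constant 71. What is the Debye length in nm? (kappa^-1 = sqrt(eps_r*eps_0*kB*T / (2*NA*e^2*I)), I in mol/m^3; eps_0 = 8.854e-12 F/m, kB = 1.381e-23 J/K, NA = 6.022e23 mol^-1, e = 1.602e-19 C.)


Ionic strength I = 0.1558 * 1^2 * 1000 = 155.8 mol/m^3
kappa^-1 = sqrt(71 * 8.854e-12 * 1.381e-23 * 312 / (2 * 6.022e23 * (1.602e-19)^2 * 155.8))
kappa^-1 = 0.75 nm

0.75


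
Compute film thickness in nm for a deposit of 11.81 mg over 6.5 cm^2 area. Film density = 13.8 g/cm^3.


Convert: m = 11.81 mg = 1.1810e-05 kg, A = 6.5 cm^2 = 6.5000e-04 m^2, rho = 13.8 g/cm^3 = 13800 kg/m^3
t = m / (A * rho)
t = 1.1810e-05 / (6.5000e-04 * 13800)
t = 1.3166e-06 m = 1316.6 nm

1316.6


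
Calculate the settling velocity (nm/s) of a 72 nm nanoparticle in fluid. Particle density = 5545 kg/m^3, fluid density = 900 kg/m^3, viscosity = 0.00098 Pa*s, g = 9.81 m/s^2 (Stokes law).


Radius R = 72/2 nm = 3.6e-08 m
Density difference = 5545 - 900 = 4645 kg/m^3
v = 2 * R^2 * (rho_p - rho_f) * g / (9 * eta)
v = 2 * (3.6e-08)^2 * 4645 * 9.81 / (9 * 0.00098)
v = 1.33913e-08 m/s = 13.3913 nm/s

13.3913


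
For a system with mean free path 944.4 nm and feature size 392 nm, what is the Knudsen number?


Knudsen number Kn = lambda / L
Kn = 944.4 / 392
Kn = 2.4092

2.4092


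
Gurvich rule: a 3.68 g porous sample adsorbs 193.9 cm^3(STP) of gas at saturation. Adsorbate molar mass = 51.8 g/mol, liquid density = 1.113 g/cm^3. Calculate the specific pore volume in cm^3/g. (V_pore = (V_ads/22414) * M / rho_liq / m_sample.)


Moles adsorbed n = V_ads / 22414 = 193.9 / 22414 = 8.650843e-03 mol
Liquid volume V_liq = n * M / rho_liq = 8.650843e-03 * 51.8 / 1.113 = 0.40262 cm^3
Specific pore volume V_pore = V_liq / m_sample = 0.40262 / 3.68
V_pore = 0.1094 cm^3/g

0.1094


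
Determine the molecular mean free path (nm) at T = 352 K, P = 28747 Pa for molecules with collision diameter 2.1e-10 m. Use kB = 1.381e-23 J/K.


Mean free path: lambda = kB*T / (sqrt(2) * pi * d^2 * P)
lambda = 1.381e-23 * 352 / (sqrt(2) * pi * (2.1e-10)^2 * 28747)
lambda = 8.63059e-07 m
lambda = 863.06 nm

863.06


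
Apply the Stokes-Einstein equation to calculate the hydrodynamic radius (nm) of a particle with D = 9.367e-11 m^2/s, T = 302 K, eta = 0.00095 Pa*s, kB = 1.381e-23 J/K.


Stokes-Einstein: R = kB*T / (6*pi*eta*D)
R = 1.381e-23 * 302 / (6 * pi * 0.00095 * 9.367e-11)
R = 2.48643e-09 m = 2.49 nm

2.49


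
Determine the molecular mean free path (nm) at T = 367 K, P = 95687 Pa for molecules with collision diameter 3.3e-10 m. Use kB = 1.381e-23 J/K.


Mean free path: lambda = kB*T / (sqrt(2) * pi * d^2 * P)
lambda = 1.381e-23 * 367 / (sqrt(2) * pi * (3.3e-10)^2 * 95687)
lambda = 1.09475e-07 m
lambda = 109.47 nm

109.47


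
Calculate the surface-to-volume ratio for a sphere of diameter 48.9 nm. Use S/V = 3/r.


Radius r = 48.9/2 = 24.45 nm
S/V = 3 / r = 3 / 24.45
S/V = 0.1227 nm^-1

0.1227


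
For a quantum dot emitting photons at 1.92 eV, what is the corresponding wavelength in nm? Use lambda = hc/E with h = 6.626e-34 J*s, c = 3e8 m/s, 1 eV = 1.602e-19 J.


Convert energy: E = 1.92 eV = 1.92 * 1.602e-19 = 3.07584e-19 J
lambda = h*c / E = 6.626e-34 * 3e8 / 3.07584e-19
lambda = 6.46262e-07 m = 646.3 nm

646.3


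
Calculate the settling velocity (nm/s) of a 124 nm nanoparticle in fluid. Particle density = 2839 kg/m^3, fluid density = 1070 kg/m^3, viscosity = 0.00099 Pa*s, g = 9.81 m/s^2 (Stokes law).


Radius R = 124/2 nm = 6.2e-08 m
Density difference = 2839 - 1070 = 1769 kg/m^3
v = 2 * R^2 * (rho_p - rho_f) * g / (9 * eta)
v = 2 * (6.2e-08)^2 * 1769 * 9.81 / (9 * 0.00099)
v = 1.49738e-08 m/s = 14.9738 nm/s

14.9738


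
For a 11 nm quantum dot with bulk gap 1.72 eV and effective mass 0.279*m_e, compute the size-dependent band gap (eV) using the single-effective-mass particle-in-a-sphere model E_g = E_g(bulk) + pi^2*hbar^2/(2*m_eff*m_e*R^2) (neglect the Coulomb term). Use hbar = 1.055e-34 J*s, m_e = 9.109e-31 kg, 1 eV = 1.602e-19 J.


Radius R = 11/2 nm = 5.5e-09 m
Confinement energy dE = pi^2 * hbar^2 / (2 * m_eff * m_e * R^2)
dE = pi^2 * (1.055e-34)^2 / (2 * 0.279 * 9.109e-31 * (5.5e-09)^2) J, divided by 1.602e-19 J/eV
dE = 0.0446 eV
Total band gap = E_g(bulk) + dE = 1.72 + 0.0446 = 1.7646 eV

1.7646


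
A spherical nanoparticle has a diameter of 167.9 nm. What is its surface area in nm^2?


Radius r = 167.9/2 = 83.95 nm
Surface area SA = 4 * pi * r^2
SA = 4 * pi * (83.95)^2
SA = 88562.78 nm^2

88562.78


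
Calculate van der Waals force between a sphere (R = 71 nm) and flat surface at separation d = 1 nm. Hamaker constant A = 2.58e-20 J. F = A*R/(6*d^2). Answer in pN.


Convert to SI: R = 71 nm = 7.1e-08 m, d = 1 nm = 1e-09 m
F = A * R / (6 * d^2)
F = 2.58e-20 * 7.1e-08 / (6 * (1e-09)^2)
F = 3.053e-10 N = 305.3 pN

305.3


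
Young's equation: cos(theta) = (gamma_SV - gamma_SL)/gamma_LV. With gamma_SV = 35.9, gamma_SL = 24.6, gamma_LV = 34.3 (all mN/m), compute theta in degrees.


cos(theta) = (gamma_SV - gamma_SL) / gamma_LV
cos(theta) = (35.9 - 24.6) / 34.3
cos(theta) = 0.329446
theta = arccos(0.329446) = 70.76 degrees

70.76


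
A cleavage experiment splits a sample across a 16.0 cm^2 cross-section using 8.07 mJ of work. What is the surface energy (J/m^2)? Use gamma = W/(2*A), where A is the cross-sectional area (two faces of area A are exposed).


Convert: A = 16.0 cm^2 = 0.0016 m^2, W = 8.07 mJ = 0.00807 J
Cleaving exposes two faces of area A, so total new surface = 2*A and gamma = W / (2*A)
gamma = 0.00807 / (2 * 0.0016)
gamma = 2.522 J/m^2

2.522


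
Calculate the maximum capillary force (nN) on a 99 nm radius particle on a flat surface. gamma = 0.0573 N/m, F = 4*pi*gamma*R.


Convert radius: R = 99 nm = 9.9e-08 m
F = 4 * pi * gamma * R
F = 4 * pi * 0.0573 * 9.9e-08
F = 7.12853e-08 N = 71.2853 nN

71.2853


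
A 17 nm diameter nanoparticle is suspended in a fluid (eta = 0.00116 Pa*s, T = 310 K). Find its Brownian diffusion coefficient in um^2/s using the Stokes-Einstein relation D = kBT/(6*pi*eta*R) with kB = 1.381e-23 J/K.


Radius R = 17/2 = 8.5 nm = 8.5e-09 m
D = kB*T / (6*pi*eta*R)
D = 1.381e-23 * 310 / (6 * pi * 0.00116 * 8.5e-09)
D = 2.30344e-11 m^2/s = 23.034 um^2/s

23.034


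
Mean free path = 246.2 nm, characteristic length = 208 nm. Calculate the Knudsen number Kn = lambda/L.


Knudsen number Kn = lambda / L
Kn = 246.2 / 208
Kn = 1.1837

1.1837


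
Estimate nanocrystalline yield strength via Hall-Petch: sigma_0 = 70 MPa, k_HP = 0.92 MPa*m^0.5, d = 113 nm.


d = 113 nm = 1.13e-07 m
sqrt(d) = 0.0003361547
Hall-Petch contribution = k / sqrt(d) = 0.92 / 0.0003361547 = 2736.8 MPa
sigma = sigma_0 + k/sqrt(d) = 70 + 2736.8 = 2806.8 MPa

2806.8


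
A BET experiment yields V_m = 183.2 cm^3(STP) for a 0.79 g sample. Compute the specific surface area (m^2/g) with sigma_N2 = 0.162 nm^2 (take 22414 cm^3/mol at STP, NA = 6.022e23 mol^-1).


Number of moles in monolayer = V_m / 22414 = 183.2 / 22414 = 0.00817346
Number of molecules = moles * NA = 0.00817346 * 6.022e23
SA = molecules * sigma / mass
SA = (183.2 / 22414) * 6.022e23 * 0.162e-18 / 0.79
SA = 1009.3 m^2/g

1009.3


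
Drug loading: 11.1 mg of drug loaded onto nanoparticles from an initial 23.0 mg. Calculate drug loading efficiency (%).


Drug loading efficiency = (drug loaded / drug initial) * 100
DLE = 11.1 / 23.0 * 100
DLE = 0.4826 * 100
DLE = 48.26%

48.26


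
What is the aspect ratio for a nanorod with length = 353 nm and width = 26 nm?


Aspect ratio AR = length / diameter
AR = 353 / 26
AR = 13.58

13.58


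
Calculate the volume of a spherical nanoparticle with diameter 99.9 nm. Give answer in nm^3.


Radius r = 99.9/2 = 49.95 nm
Volume V = (4/3) * pi * r^3
V = (4/3) * pi * (49.95)^3
V = 522029.55 nm^3

522029.55


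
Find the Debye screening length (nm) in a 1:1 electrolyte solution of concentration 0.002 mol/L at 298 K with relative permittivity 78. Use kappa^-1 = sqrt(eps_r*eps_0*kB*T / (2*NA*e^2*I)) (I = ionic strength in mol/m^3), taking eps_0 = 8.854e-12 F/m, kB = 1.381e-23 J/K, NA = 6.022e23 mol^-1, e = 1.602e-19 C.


Ionic strength I = 0.002 * 1^2 * 1000 = 2 mol/m^3
kappa^-1 = sqrt(78 * 8.854e-12 * 1.381e-23 * 298 / (2 * 6.022e23 * (1.602e-19)^2 * 2))
kappa^-1 = 6.78 nm

6.78


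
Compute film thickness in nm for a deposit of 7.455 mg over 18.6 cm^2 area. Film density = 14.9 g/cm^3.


Convert: m = 7.455 mg = 7.4550e-06 kg, A = 18.6 cm^2 = 1.8600e-03 m^2, rho = 14.9 g/cm^3 = 14900 kg/m^3
t = m / (A * rho)
t = 7.4550e-06 / (1.8600e-03 * 14900)
t = 2.6900e-07 m = 269.0 nm

269.0


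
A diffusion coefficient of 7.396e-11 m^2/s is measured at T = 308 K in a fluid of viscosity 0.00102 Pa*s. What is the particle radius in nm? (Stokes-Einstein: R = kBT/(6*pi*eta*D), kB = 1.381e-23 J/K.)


Stokes-Einstein: R = kB*T / (6*pi*eta*D)
R = 1.381e-23 * 308 / (6 * pi * 0.00102 * 7.396e-11)
R = 2.99121e-09 m = 2.99 nm

2.99


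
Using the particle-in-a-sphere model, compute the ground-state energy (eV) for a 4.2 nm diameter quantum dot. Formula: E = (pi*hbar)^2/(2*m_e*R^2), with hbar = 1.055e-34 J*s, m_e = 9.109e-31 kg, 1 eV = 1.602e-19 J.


Radius R = 4.2/2 = 2.1 nm = 2.1e-09 m
E = (pi * 1.055e-34)^2 / (2 * 9.109e-31 * (2.1e-09)^2)
E(J) = 1.3673e-20
E = E(J) / 1.602e-19 = 0.0853 eV

0.0853


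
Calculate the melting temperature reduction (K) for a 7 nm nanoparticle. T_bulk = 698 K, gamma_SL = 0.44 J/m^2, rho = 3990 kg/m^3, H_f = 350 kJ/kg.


Radius R = 7/2 = 3.5 nm = 3.5e-09 m
Convert H_f = 350 kJ/kg = 350000 J/kg
dT = 2 * gamma_SL * T_bulk / (rho * H_f * R)
dT = 2 * 0.44 * 698 / (3990 * 350000 * 3.5e-09)
dT = 125.7 K

125.7
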